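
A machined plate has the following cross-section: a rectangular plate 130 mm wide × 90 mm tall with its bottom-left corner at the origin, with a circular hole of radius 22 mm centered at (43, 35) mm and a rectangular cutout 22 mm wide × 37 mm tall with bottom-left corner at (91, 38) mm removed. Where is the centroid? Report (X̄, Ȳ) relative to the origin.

plate: A = 130 × 90 = 11700.00, centroid at (65.00, 45.00).
hole 1: A = −π·22² = -1520.53, centroid at (43.00, 35.00).
hole 2: A = −(22 × 37) = -814.00, centroid at (102.00, 56.50).
ΣA = 9365.47 mm², ΣAX̄ = 612089.17 mm³, ΣAȲ = 427290.42 mm³.
X̄ = 612089.17/9365.47 = 65.36 mm; Ȳ = 427290.42/9365.47 = 45.62 mm.

X̄ = 65.36 mm, Ȳ = 45.62 mm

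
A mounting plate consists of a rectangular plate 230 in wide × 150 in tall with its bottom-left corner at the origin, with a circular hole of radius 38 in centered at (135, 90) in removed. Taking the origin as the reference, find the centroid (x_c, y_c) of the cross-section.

plate: A = 230 × 150 = 34500.00, centroid at (115.00, 75.00).
hole: A = −π·38² = -4536.46, centroid at (135.00, 90.00).
ΣA = 29963.54 in²
ΣAx_c = (34500.00)(115.00) + (-4536.46)(135.00) = 3355077.93 in³
ΣAy_c = (34500.00)(75.00) + (-4536.46)(90.00) = 2179218.62 in³
x_c = 3355077.93 / 29963.54 = 111.97 in
y_c = 2179218.62 / 29963.54 = 72.73 in

x_c = 111.97 in, y_c = 72.73 in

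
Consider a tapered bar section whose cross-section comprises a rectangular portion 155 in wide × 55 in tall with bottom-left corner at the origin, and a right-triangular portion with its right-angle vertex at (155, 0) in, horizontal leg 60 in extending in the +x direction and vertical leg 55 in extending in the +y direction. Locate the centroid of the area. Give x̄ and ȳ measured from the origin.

x̄ = 93.31 in, ȳ = 26.01 in

rectangular portion: A = 155 × 55 = 8525.00, centroid at (77.50, 27.50).
triangular portion: A = ½·60·55 = 1650.00, centroid at (175.00, 18.33).
ΣA = 10175.00 in², ΣAx̄ = 949437.50 in³, ΣAȳ = 264687.50 in³.
x̄ = 949437.50/10175.00 = 93.31 in; ȳ = 264687.50/10175.00 = 26.01 in.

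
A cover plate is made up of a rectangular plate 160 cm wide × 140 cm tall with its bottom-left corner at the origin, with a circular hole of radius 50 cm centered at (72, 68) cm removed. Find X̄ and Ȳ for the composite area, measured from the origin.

X̄ = 84.32 cm, Ȳ = 71.08 cm

plate: A = 160 × 140 = 22400.00, centroid at (80.00, 70.00).
hole: A = −π·50² = -7853.98, centroid at (72.00, 68.00).
ΣA = 14546.02 cm², ΣAX̄ = 1226513.32 cm³, ΣAȲ = 1033929.25 cm³.
X̄ = 1226513.32/14546.02 = 84.32 cm; Ȳ = 1033929.25/14546.02 = 71.08 cm.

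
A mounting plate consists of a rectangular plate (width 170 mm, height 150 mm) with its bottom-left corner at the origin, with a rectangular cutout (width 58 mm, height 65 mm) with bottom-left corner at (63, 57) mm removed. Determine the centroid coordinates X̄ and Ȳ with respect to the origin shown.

X̄ = 83.79 mm, Ȳ = 72.48 mm

plate: A = 170 × 150 = 25500.00, centroid at (85.00, 75.00).
hole: A = −(58 × 65) = -3770.00, centroid at (92.00, 89.50).
ΣA = 21730.00 mm²
ΣAX̄ = (25500.00)(85.00) + (-3770.00)(92.00) = 1820660.00 mm³
ΣAȲ = (25500.00)(75.00) + (-3770.00)(89.50) = 1575085.00 mm³
X̄ = 1820660.00 / 21730.00 = 83.79 mm
Ȳ = 1575085.00 / 21730.00 = 72.48 mm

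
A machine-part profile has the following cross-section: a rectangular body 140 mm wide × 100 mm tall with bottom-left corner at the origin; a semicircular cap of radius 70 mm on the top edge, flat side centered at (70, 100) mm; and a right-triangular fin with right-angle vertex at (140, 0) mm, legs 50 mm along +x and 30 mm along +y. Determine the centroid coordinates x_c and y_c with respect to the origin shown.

x_c = 72.90 mm, y_c = 76.00 mm

rectangular body: A = 140 × 100 = 14000.00, centroid at (70.00, 50.00).
semicircular top: A = ½π·70² = 7696.90, centroid at (70.00, 129.71).
triangular fin: A = ½·50·30 = 750.00, centroid at (156.67, 10.00).
ΣA = 22446.90 mm², ΣAx_c = 1636283.14 mm³, ΣAy_c = 1705856.87 mm³.
x_c = 1636283.14/22446.90 = 72.90 mm; y_c = 1705856.87/22446.90 = 76.00 mm.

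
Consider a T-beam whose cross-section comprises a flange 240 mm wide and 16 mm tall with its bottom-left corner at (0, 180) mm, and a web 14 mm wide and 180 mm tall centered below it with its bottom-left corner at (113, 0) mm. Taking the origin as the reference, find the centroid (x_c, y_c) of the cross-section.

web: A = 14 × 180 = 2520.00, centroid at (120.00, 90.00).
flange: A = 240 × 16 = 3840.00, centroid at (120.00, 188.00).
ΣA = 6360.00 mm²
ΣAx_c = (2520.00)(120.00) + (3840.00)(120.00) = 763200.00 mm³
ΣAy_c = (2520.00)(90.00) + (3840.00)(188.00) = 948720.00 mm³
x_c = 763200.00 / 6360.00 = 120.00 mm
y_c = 948720.00 / 6360.00 = 149.17 mm

x_c = 120.00 mm, y_c = 149.17 mm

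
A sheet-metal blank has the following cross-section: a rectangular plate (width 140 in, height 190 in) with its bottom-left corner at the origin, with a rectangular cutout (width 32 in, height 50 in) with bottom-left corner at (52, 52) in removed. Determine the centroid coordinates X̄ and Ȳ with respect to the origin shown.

plate: A = 140 × 190 = 26600.00, centroid at (70.00, 95.00).
hole: A = −(32 × 50) = -1600.00, centroid at (68.00, 77.00).
ΣA = 25000.00 in², ΣAX̄ = 1753200.00 in³, ΣAȲ = 2403800.00 in³.
X̄ = 1753200.00/25000.00 = 70.13 in; Ȳ = 2403800.00/25000.00 = 96.15 in.

X̄ = 70.13 in, Ȳ = 96.15 in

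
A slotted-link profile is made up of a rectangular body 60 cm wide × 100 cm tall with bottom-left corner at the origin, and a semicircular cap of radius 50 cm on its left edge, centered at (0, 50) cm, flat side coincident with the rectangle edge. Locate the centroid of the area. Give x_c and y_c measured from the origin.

x_c = 9.74 cm, y_c = 50.00 cm

rectangular body: A = 60 × 100 = 6000.00, centroid at (30.00, 50.00).
semicircular end: A = ½π·50² = 3926.99, centroid at (-21.22, 50.00).
ΣA = 9926.99 cm²
ΣAx_c = (6000.00)(30.00) + (3926.99)(-21.22) = 96666.67 cm³
ΣAy_c = (6000.00)(50.00) + (3926.99)(50.00) = 496349.54 cm³
x_c = 96666.67 / 9926.99 = 9.74 cm
y_c = 496349.54 / 9926.99 = 50.00 cm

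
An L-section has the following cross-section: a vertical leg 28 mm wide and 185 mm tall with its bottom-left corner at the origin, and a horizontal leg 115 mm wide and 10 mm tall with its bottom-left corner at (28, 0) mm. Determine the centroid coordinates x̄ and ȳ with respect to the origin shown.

x̄ = 26.99 mm, ȳ = 76.60 mm

vertical leg: A = 28 × 185 = 5180.00, centroid at (14.00, 92.50).
horizontal leg: A = 115 × 10 = 1150.00, centroid at (85.50, 5.00).
ΣA = 6330.00 mm², ΣAx̄ = 170845.00 mm³, ΣAȳ = 484900.00 mm³.
x̄ = 170845.00/6330.00 = 26.99 mm; ȳ = 484900.00/6330.00 = 76.60 mm.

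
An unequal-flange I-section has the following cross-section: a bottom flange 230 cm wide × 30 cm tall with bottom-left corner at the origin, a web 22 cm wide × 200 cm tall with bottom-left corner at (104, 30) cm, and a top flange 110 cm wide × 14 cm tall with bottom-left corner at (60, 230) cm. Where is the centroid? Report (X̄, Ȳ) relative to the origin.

X̄ = 115.00 cm, Ȳ = 81.03 cm

bottom flange: A = 230 × 30 = 6900.00, centroid at (115.00, 15.00).
web: A = 22 × 200 = 4400.00, centroid at (115.00, 130.00).
top flange: A = 110 × 14 = 1540.00, centroid at (115.00, 237.00).
ΣA = 12840.00 cm²
ΣAX̄ = (6900.00)(115.00) + (4400.00)(115.00) + (1540.00)(115.00) = 1476600.00 cm³
ΣAȲ = (6900.00)(15.00) + (4400.00)(130.00) + (1540.00)(237.00) = 1040480.00 cm³
X̄ = 1476600.00 / 12840.00 = 115.00 cm
Ȳ = 1040480.00 / 12840.00 = 81.03 cm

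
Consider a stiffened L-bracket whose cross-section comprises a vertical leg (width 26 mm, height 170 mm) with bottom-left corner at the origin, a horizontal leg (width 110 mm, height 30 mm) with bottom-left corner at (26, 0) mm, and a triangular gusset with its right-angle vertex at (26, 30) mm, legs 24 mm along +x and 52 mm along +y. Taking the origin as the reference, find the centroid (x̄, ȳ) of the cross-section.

x̄ = 41.46 mm, ȳ = 54.50 mm

vertical leg: A = 26 × 170 = 4420.00, centroid at (13.00, 85.00).
horizontal leg: A = 110 × 30 = 3300.00, centroid at (81.00, 15.00).
gusset: A = ½·24·52 = 624.00, centroid at (34.00, 47.33).
ΣA = 8344.00 mm²
ΣAx̄ = (4420.00)(13.00) + (3300.00)(81.00) + (624.00)(34.00) = 345976.00 mm³
ΣAȳ = (4420.00)(85.00) + (3300.00)(15.00) + (624.00)(47.33) = 454736.00 mm³
x̄ = 345976.00 / 8344.00 = 41.46 mm
ȳ = 454736.00 / 8344.00 = 54.50 mm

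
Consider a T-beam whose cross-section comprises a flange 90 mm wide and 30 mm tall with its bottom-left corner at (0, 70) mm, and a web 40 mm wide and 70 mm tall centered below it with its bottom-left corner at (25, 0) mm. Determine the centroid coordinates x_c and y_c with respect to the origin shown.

Part | A | x̄ᵢ | ȳᵢ | A·x̄ᵢ | A·ȳᵢ
web | 2800.00 | 45.00 | 35.00 | 126000.00 | 98000.00
flange | 2700.00 | 45.00 | 85.00 | 121500.00 | 229500.00
Σ | 5500.00 |  |  | 247500.00 | 327500.00
x_c = 247500.00 / 5500.00 = 45.00 mm
y_c = 327500.00 / 5500.00 = 59.55 mm

x_c = 45.00 mm, y_c = 59.55 mm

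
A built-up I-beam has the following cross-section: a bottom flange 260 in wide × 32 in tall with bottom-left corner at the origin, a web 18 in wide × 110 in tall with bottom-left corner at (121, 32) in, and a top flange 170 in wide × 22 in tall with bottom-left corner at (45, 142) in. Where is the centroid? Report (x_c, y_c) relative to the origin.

x_c = 130.00 in, y_c = 62.51 in

Part | A | x̄ᵢ | ȳᵢ | A·x̄ᵢ | A·ȳᵢ
bottom flange | 8320.00 | 130.00 | 16.00 | 1081600.00 | 133120.00
web | 1980.00 | 130.00 | 87.00 | 257400.00 | 172260.00
top flange | 3740.00 | 130.00 | 153.00 | 486200.00 | 572220.00
Σ | 14040.00 |  |  | 1825200.00 | 877600.00
x_c = 1825200.00 / 14040.00 = 130.00 in
y_c = 877600.00 / 14040.00 = 62.51 in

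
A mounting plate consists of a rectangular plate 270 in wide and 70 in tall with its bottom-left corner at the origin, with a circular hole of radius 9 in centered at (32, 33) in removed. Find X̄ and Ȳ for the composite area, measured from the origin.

plate: A = 270 × 70 = 18900.00, centroid at (135.00, 35.00).
hole: A = −π·9² = -254.47, centroid at (32.00, 33.00).
ΣA = 18645.53 in², ΣAX̄ = 2543356.99 in³, ΣAȲ = 653102.52 in³.
X̄ = 2543356.99/18645.53 = 136.41 in; Ȳ = 653102.52/18645.53 = 35.03 in.

X̄ = 136.41 in, Ȳ = 35.03 in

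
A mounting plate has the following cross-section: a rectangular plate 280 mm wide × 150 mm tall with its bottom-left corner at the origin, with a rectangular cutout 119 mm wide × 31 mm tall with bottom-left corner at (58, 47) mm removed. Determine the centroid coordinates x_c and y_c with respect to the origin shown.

x_c = 142.17 mm, y_c = 76.20 mm

Part | A | x̄ᵢ | ȳᵢ | A·x̄ᵢ | A·ȳᵢ
plate | 42000.00 | 140.00 | 75.00 | 5880000.00 | 3150000.00
hole | -3689.00 | 117.50 | 62.50 | -433457.50 | -230562.50
Σ | 38311.00 |  |  | 5446542.50 | 2919437.50
x_c = 5446542.50 / 38311.00 = 142.17 mm
y_c = 2919437.50 / 38311.00 = 76.20 mm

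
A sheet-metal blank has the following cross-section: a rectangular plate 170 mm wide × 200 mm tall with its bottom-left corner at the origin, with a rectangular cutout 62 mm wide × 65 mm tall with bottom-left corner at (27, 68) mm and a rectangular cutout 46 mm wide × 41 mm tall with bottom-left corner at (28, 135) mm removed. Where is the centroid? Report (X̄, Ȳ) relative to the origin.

X̄ = 91.16 mm, Ȳ = 96.20 mm

plate: A = 170 × 200 = 34000.00, centroid at (85.00, 100.00).
hole 1: A = −(62 × 65) = -4030.00, centroid at (58.00, 100.50).
hole 2: A = −(46 × 41) = -1886.00, centroid at (51.00, 155.50).
ΣA = 28084.00 mm²
ΣAX̄ = (34000.00)(85.00) + (-4030.00)(58.00) + (-1886.00)(51.00) = 2560074.00 mm³
ΣAȲ = (34000.00)(100.00) + (-4030.00)(100.50) + (-1886.00)(155.50) = 2701712.00 mm³
X̄ = 2560074.00 / 28084.00 = 91.16 mm
Ȳ = 2701712.00 / 28084.00 = 96.20 mm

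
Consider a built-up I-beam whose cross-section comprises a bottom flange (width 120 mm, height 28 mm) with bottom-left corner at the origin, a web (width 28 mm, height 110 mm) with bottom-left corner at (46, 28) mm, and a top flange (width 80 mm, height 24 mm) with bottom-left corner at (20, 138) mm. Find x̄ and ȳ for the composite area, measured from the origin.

x̄ = 60.00 mm, ȳ = 70.66 mm

Part | A | x̄ᵢ | ȳᵢ | A·x̄ᵢ | A·ȳᵢ
bottom flange | 3360.00 | 60.00 | 14.00 | 201600.00 | 47040.00
web | 3080.00 | 60.00 | 83.00 | 184800.00 | 255640.00
top flange | 1920.00 | 60.00 | 150.00 | 115200.00 | 288000.00
Σ | 8360.00 |  |  | 501600.00 | 590680.00
x̄ = 501600.00 / 8360.00 = 60.00 mm
ȳ = 590680.00 / 8360.00 = 70.66 mm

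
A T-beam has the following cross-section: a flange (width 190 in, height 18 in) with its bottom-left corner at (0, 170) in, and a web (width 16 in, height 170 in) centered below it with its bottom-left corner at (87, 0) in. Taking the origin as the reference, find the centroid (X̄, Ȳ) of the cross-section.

X̄ = 95.00 in, Ȳ = 137.36 in

Part | A | x̄ᵢ | ȳᵢ | A·x̄ᵢ | A·ȳᵢ
web | 2720.00 | 95.00 | 85.00 | 258400.00 | 231200.00
flange | 3420.00 | 95.00 | 179.00 | 324900.00 | 612180.00
Σ | 6140.00 |  |  | 583300.00 | 843380.00
X̄ = 583300.00 / 6140.00 = 95.00 in
Ȳ = 843380.00 / 6140.00 = 137.36 in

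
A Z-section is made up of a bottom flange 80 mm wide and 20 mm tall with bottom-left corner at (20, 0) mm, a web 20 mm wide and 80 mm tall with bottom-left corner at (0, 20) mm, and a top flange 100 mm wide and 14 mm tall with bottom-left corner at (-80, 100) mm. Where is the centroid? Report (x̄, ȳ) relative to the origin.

x̄ = 15.22 mm, ȳ = 56.91 mm

bottom flange: A = 80 × 20 = 1600.00, centroid at (60.00, 10.00).
web: A = 20 × 80 = 1600.00, centroid at (10.00, 60.00).
top flange: A = 100 × 14 = 1400.00, centroid at (-30.00, 107.00).
ΣA = 4600.00 mm²
ΣAx̄ = (1600.00)(60.00) + (1600.00)(10.00) + (1400.00)(-30.00) = 70000.00 mm³
ΣAȳ = (1600.00)(10.00) + (1600.00)(60.00) + (1400.00)(107.00) = 261800.00 mm³
x̄ = 70000.00 / 4600.00 = 15.22 mm
ȳ = 261800.00 / 4600.00 = 56.91 mm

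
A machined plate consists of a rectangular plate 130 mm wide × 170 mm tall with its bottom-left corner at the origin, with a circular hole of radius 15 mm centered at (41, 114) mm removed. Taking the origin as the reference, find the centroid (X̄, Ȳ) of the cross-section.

X̄ = 65.79 mm, Ȳ = 84.04 mm

plate: A = 130 × 170 = 22100.00, centroid at (65.00, 85.00).
hole: A = −π·15² = -706.86, centroid at (41.00, 114.00).
ΣA = 21393.14 mm²
ΣAX̄ = (22100.00)(65.00) + (-706.86)(41.00) = 1407518.81 mm³
ΣAȲ = (22100.00)(85.00) + (-706.86)(114.00) = 1797918.15 mm³
X̄ = 1407518.81 / 21393.14 = 65.79 mm
Ȳ = 1797918.15 / 21393.14 = 84.04 mm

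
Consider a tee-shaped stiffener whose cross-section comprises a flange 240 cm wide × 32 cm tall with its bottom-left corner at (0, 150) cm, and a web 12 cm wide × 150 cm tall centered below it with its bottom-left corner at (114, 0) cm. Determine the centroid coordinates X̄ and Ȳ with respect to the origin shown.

web: A = 12 × 150 = 1800.00, centroid at (120.00, 75.00).
flange: A = 240 × 32 = 7680.00, centroid at (120.00, 166.00).
ΣA = 9480.00 cm²
ΣAX̄ = (1800.00)(120.00) + (7680.00)(120.00) = 1137600.00 cm³
ΣAȲ = (1800.00)(75.00) + (7680.00)(166.00) = 1409880.00 cm³
X̄ = 1137600.00 / 9480.00 = 120.00 cm
Ȳ = 1409880.00 / 9480.00 = 148.72 cm

X̄ = 120.00 cm, Ȳ = 148.72 cm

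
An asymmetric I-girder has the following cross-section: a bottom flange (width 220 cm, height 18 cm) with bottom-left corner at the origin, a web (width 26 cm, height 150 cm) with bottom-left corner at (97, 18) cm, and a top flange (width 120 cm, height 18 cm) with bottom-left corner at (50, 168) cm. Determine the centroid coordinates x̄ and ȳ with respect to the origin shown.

x̄ = 110.00 cm, ȳ = 77.91 cm

bottom flange: A = 220 × 18 = 3960.00, centroid at (110.00, 9.00).
web: A = 26 × 150 = 3900.00, centroid at (110.00, 93.00).
top flange: A = 120 × 18 = 2160.00, centroid at (110.00, 177.00).
ΣA = 10020.00 cm², ΣAx̄ = 1102200.00 cm³, ΣAȳ = 780660.00 cm³.
x̄ = 1102200.00/10020.00 = 110.00 cm; ȳ = 780660.00/10020.00 = 77.91 cm.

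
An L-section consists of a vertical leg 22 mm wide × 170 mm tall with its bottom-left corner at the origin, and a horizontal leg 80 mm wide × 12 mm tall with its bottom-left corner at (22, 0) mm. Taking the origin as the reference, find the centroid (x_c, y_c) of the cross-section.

Part | A | x̄ᵢ | ȳᵢ | A·x̄ᵢ | A·ȳᵢ
vertical leg | 3740.00 | 11.00 | 85.00 | 41140.00 | 317900.00
horizontal leg | 960.00 | 62.00 | 6.00 | 59520.00 | 5760.00
Σ | 4700.00 |  |  | 100660.00 | 323660.00
x_c = 100660.00 / 4700.00 = 21.42 mm
y_c = 323660.00 / 4700.00 = 68.86 mm

x_c = 21.42 mm, y_c = 68.86 mm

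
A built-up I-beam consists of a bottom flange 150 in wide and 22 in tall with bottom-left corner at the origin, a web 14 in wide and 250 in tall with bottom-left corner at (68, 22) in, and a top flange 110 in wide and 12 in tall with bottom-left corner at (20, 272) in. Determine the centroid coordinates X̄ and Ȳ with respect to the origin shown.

X̄ = 75.00 in, Ȳ = 113.02 in

bottom flange: A = 150 × 22 = 3300.00, centroid at (75.00, 11.00).
web: A = 14 × 250 = 3500.00, centroid at (75.00, 147.00).
top flange: A = 110 × 12 = 1320.00, centroid at (75.00, 278.00).
ΣA = 8120.00 in²
ΣAX̄ = (3300.00)(75.00) + (3500.00)(75.00) + (1320.00)(75.00) = 609000.00 in³
ΣAȲ = (3300.00)(11.00) + (3500.00)(147.00) + (1320.00)(278.00) = 917760.00 in³
X̄ = 609000.00 / 8120.00 = 75.00 in
Ȳ = 917760.00 / 8120.00 = 113.02 in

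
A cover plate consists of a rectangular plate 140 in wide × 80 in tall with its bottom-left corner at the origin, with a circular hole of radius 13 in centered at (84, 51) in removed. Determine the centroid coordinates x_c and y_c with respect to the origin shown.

x_c = 69.30 in, y_c = 39.45 in

plate: A = 140 × 80 = 11200.00, centroid at (70.00, 40.00).
hole: A = −π·13² = -530.93, centroid at (84.00, 51.00).
ΣA = 10669.07 in², ΣAx_c = 739401.95 in³, ΣAy_c = 420922.61 in³.
x_c = 739401.95/10669.07 = 69.30 in; y_c = 420922.61/10669.07 = 39.45 in.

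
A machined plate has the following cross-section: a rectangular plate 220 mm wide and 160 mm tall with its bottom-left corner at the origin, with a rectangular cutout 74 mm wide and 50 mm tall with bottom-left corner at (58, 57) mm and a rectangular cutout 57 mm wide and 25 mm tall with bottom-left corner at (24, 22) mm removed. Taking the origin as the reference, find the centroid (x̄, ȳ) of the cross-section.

plate: A = 220 × 160 = 35200.00, centroid at (110.00, 80.00).
hole 1: A = −(74 × 50) = -3700.00, centroid at (95.00, 82.00).
hole 2: A = −(57 × 25) = -1425.00, centroid at (52.50, 34.50).
ΣA = 30075.00 mm²
ΣAx̄ = (35200.00)(110.00) + (-3700.00)(95.00) + (-1425.00)(52.50) = 3445687.50 mm³
ΣAȳ = (35200.00)(80.00) + (-3700.00)(82.00) + (-1425.00)(34.50) = 2463437.50 mm³
x̄ = 3445687.50 / 30075.00 = 114.57 mm
ȳ = 2463437.50 / 30075.00 = 81.91 mm

x̄ = 114.57 mm, ȳ = 81.91 mm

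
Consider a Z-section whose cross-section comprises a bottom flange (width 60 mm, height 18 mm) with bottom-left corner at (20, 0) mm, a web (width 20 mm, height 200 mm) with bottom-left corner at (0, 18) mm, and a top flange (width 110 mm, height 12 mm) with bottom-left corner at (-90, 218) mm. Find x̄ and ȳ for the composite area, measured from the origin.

x̄ = 7.47 mm, ȳ = 121.47 mm

bottom flange: A = 60 × 18 = 1080.00, centroid at (50.00, 9.00).
web: A = 20 × 200 = 4000.00, centroid at (10.00, 118.00).
top flange: A = 110 × 12 = 1320.00, centroid at (-35.00, 224.00).
ΣA = 6400.00 mm², ΣAx̄ = 47800.00 mm³, ΣAȳ = 777400.00 mm³.
x̄ = 47800.00/6400.00 = 7.47 mm; ȳ = 777400.00/6400.00 = 121.47 mm.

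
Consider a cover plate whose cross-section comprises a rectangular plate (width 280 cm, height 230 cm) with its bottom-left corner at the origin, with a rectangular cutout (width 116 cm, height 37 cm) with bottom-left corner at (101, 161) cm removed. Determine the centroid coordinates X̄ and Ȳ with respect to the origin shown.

Part | A | x̄ᵢ | ȳᵢ | A·x̄ᵢ | A·ȳᵢ
plate | 64400.00 | 140.00 | 115.00 | 9016000.00 | 7406000.00
hole | -4292.00 | 159.00 | 179.50 | -682428.00 | -770414.00
Σ | 60108.00 |  |  | 8333572.00 | 6635586.00
X̄ = 8333572.00 / 60108.00 = 138.64 cm
Ȳ = 6635586.00 / 60108.00 = 110.39 cm

X̄ = 138.64 cm, Ȳ = 110.39 cm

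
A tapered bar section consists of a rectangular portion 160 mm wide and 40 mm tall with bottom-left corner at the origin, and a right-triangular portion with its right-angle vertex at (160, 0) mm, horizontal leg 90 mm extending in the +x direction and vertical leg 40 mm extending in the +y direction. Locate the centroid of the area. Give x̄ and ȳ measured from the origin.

x̄ = 104.15 mm, ȳ = 18.54 mm

rectangular portion: A = 160 × 40 = 6400.00, centroid at (80.00, 20.00).
triangular portion: A = ½·90·40 = 1800.00, centroid at (190.00, 13.33).
ΣA = 8200.00 mm²
ΣAx̄ = (6400.00)(80.00) + (1800.00)(190.00) = 854000.00 mm³
ΣAȳ = (6400.00)(20.00) + (1800.00)(13.33) = 152000.00 mm³
x̄ = 854000.00 / 8200.00 = 104.15 mm
ȳ = 152000.00 / 8200.00 = 18.54 mm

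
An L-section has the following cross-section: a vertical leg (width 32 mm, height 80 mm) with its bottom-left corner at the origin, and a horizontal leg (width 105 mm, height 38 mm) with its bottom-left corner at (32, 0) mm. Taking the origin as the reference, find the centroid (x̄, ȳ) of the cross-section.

vertical leg: A = 32 × 80 = 2560.00, centroid at (16.00, 40.00).
horizontal leg: A = 105 × 38 = 3990.00, centroid at (84.50, 19.00).
ΣA = 6550.00 mm²
ΣAx̄ = (2560.00)(16.00) + (3990.00)(84.50) = 378115.00 mm³
ΣAȳ = (2560.00)(40.00) + (3990.00)(19.00) = 178210.00 mm³
x̄ = 378115.00 / 6550.00 = 57.73 mm
ȳ = 178210.00 / 6550.00 = 27.21 mm

x̄ = 57.73 mm, ȳ = 27.21 mm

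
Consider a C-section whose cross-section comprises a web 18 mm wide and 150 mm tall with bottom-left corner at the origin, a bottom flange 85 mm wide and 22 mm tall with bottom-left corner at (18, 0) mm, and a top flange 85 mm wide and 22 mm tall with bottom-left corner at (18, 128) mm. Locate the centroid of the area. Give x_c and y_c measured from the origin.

web: A = 18 × 150 = 2700.00, centroid at (9.00, 75.00).
bottom flange: A = 85 × 22 = 1870.00, centroid at (60.50, 11.00).
top flange: A = 85 × 22 = 1870.00, centroid at (60.50, 139.00).
ΣA = 6440.00 mm², ΣAx_c = 250570.00 mm³, ΣAy_c = 483000.00 mm³.
x_c = 250570.00/6440.00 = 38.91 mm; y_c = 483000.00/6440.00 = 75.00 mm.

x_c = 38.91 mm, y_c = 75.00 mm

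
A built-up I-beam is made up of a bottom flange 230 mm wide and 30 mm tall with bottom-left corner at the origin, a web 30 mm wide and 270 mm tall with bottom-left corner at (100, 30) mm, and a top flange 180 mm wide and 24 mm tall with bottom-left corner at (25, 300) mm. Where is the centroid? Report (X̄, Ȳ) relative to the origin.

bottom flange: A = 230 × 30 = 6900.00, centroid at (115.00, 15.00).
web: A = 30 × 270 = 8100.00, centroid at (115.00, 165.00).
top flange: A = 180 × 24 = 4320.00, centroid at (115.00, 312.00).
ΣA = 19320.00 mm², ΣAX̄ = 2221800.00 mm³, ΣAȲ = 2787840.00 mm³.
X̄ = 2221800.00/19320.00 = 115.00 mm; Ȳ = 2787840.00/19320.00 = 144.30 mm.

X̄ = 115.00 mm, Ȳ = 144.30 mm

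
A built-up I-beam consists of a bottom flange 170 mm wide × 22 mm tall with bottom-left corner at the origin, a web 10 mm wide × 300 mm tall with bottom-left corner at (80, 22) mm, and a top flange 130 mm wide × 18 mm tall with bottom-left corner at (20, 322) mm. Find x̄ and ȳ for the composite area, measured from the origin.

bottom flange: A = 170 × 22 = 3740.00, centroid at (85.00, 11.00).
web: A = 10 × 300 = 3000.00, centroid at (85.00, 172.00).
top flange: A = 130 × 18 = 2340.00, centroid at (85.00, 331.00).
ΣA = 9080.00 mm², ΣAx̄ = 771800.00 mm³, ΣAȳ = 1331680.00 mm³.
x̄ = 771800.00/9080.00 = 85.00 mm; ȳ = 1331680.00/9080.00 = 146.66 mm.

x̄ = 85.00 mm, ȳ = 146.66 mm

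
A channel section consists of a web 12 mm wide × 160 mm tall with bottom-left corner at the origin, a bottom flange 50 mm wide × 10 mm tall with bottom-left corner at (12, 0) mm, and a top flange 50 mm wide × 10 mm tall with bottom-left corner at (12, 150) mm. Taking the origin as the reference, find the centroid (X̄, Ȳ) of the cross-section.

web: A = 12 × 160 = 1920.00, centroid at (6.00, 80.00).
bottom flange: A = 50 × 10 = 500.00, centroid at (37.00, 5.00).
top flange: A = 50 × 10 = 500.00, centroid at (37.00, 155.00).
ΣA = 2920.00 mm²
ΣAX̄ = (1920.00)(6.00) + (500.00)(37.00) + (500.00)(37.00) = 48520.00 mm³
ΣAȲ = (1920.00)(80.00) + (500.00)(5.00) + (500.00)(155.00) = 233600.00 mm³
X̄ = 48520.00 / 2920.00 = 16.62 mm
Ȳ = 233600.00 / 2920.00 = 80.00 mm

X̄ = 16.62 mm, Ȳ = 80.00 mm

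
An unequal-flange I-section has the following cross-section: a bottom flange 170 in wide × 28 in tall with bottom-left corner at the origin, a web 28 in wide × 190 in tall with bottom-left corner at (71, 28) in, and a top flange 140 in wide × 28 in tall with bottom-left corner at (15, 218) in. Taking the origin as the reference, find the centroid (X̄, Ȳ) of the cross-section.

Part | A | x̄ᵢ | ȳᵢ | A·x̄ᵢ | A·ȳᵢ
bottom flange | 4760.00 | 85.00 | 14.00 | 404600.00 | 66640.00
web | 5320.00 | 85.00 | 123.00 | 452200.00 | 654360.00
top flange | 3920.00 | 85.00 | 232.00 | 333200.00 | 909440.00
Σ | 14000.00 |  |  | 1190000.00 | 1630440.00
X̄ = 1190000.00 / 14000.00 = 85.00 in
Ȳ = 1630440.00 / 14000.00 = 116.46 in

X̄ = 85.00 in, Ȳ = 116.46 in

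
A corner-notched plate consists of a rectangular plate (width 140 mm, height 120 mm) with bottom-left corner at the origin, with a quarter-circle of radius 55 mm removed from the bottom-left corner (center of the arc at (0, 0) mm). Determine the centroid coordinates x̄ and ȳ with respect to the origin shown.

plate: A = 140 × 120 = 16800.00, centroid at (70.00, 60.00).
removed quarter-circle: A = −¼π·55² = -2375.83, centroid at (23.34, 23.34).
ΣA = 14424.17 mm²
ΣAx̄ = (16800.00)(70.00) + (-2375.83)(23.34) = 1120541.67 mm³
ΣAȳ = (16800.00)(60.00) + (-2375.83)(23.34) = 952541.67 mm³
x̄ = 1120541.67 / 14424.17 = 77.68 mm
ȳ = 952541.67 / 14424.17 = 66.04 mm

x̄ = 77.68 mm, ȳ = 66.04 mm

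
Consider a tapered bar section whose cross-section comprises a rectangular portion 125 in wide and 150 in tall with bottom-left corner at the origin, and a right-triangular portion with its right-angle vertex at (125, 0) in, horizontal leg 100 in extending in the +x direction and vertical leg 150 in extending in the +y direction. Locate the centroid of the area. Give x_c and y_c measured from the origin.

Part | A | x̄ᵢ | ȳᵢ | A·x̄ᵢ | A·ȳᵢ
rectangular portion | 18750.00 | 62.50 | 75.00 | 1171875.00 | 1406250.00
triangular portion | 7500.00 | 158.33 | 50.00 | 1187500.00 | 375000.00
Σ | 26250.00 |  |  | 2359375.00 | 1781250.00
x_c = 2359375.00 / 26250.00 = 89.88 in
y_c = 1781250.00 / 26250.00 = 67.86 in

x_c = 89.88 in, y_c = 67.86 in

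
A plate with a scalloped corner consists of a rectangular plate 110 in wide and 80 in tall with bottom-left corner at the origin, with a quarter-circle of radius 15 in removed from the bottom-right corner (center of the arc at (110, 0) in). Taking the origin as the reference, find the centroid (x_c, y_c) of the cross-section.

x_c = 54.00 in, y_c = 40.69 in

Part | A | x̄ᵢ | ȳᵢ | A·x̄ᵢ | A·ȳᵢ
plate | 8800.00 | 55.00 | 40.00 | 484000.00 | 352000.00
removed quarter-circle | -176.71 | 103.63 | 6.37 | -18313.60 | -1125.00
Σ | 8623.29 |  |  | 465686.40 | 350875.00
x_c = 465686.40 / 8623.29 = 54.00 in
y_c = 350875.00 / 8623.29 = 40.69 in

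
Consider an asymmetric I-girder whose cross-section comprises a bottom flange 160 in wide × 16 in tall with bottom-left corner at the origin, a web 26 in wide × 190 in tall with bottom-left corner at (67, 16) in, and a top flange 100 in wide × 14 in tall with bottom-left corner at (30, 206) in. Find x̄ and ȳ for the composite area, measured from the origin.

x̄ = 80.00 in, ȳ = 97.42 in

bottom flange: A = 160 × 16 = 2560.00, centroid at (80.00, 8.00).
web: A = 26 × 190 = 4940.00, centroid at (80.00, 111.00).
top flange: A = 100 × 14 = 1400.00, centroid at (80.00, 213.00).
ΣA = 8900.00 in², ΣAx̄ = 712000.00 in³, ΣAȳ = 867020.00 in³.
x̄ = 712000.00/8900.00 = 80.00 in; ȳ = 867020.00/8900.00 = 97.42 in.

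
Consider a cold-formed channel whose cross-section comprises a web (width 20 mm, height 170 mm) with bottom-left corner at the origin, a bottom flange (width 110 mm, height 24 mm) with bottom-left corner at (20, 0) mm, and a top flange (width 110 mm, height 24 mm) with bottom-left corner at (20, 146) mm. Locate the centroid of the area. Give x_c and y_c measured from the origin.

x_c = 49.54 mm, y_c = 85.00 mm

Part | A | x̄ᵢ | ȳᵢ | A·x̄ᵢ | A·ȳᵢ
web | 3400.00 | 10.00 | 85.00 | 34000.00 | 289000.00
bottom flange | 2640.00 | 75.00 | 12.00 | 198000.00 | 31680.00
top flange | 2640.00 | 75.00 | 158.00 | 198000.00 | 417120.00
Σ | 8680.00 |  |  | 430000.00 | 737800.00
x_c = 430000.00 / 8680.00 = 49.54 mm
y_c = 737800.00 / 8680.00 = 85.00 mm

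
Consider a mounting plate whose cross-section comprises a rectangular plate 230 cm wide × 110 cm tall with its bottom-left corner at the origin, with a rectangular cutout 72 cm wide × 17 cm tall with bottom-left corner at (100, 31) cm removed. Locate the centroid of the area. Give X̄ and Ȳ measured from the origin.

X̄ = 113.93 cm, Ȳ = 55.79 cm

plate: A = 230 × 110 = 25300.00, centroid at (115.00, 55.00).
hole: A = −(72 × 17) = -1224.00, centroid at (136.00, 39.50).
ΣA = 24076.00 cm²
ΣAX̄ = (25300.00)(115.00) + (-1224.00)(136.00) = 2743036.00 cm³
ΣAȲ = (25300.00)(55.00) + (-1224.00)(39.50) = 1343152.00 cm³
X̄ = 2743036.00 / 24076.00 = 113.93 cm
Ȳ = 1343152.00 / 24076.00 = 55.79 cm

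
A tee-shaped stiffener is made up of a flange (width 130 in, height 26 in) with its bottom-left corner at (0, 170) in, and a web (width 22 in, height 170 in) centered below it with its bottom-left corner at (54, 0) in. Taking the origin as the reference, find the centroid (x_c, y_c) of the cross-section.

Part | A | x̄ᵢ | ȳᵢ | A·x̄ᵢ | A·ȳᵢ
web | 3740.00 | 65.00 | 85.00 | 243100.00 | 317900.00
flange | 3380.00 | 65.00 | 183.00 | 219700.00 | 618540.00
Σ | 7120.00 |  |  | 462800.00 | 936440.00
x_c = 462800.00 / 7120.00 = 65.00 in
y_c = 936440.00 / 7120.00 = 131.52 in

x_c = 65.00 in, y_c = 131.52 in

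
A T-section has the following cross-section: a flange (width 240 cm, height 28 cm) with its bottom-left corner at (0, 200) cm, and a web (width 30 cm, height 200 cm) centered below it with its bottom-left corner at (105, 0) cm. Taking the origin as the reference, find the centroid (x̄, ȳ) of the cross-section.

x̄ = 120.00 cm, ȳ = 160.23 cm

web: A = 30 × 200 = 6000.00, centroid at (120.00, 100.00).
flange: A = 240 × 28 = 6720.00, centroid at (120.00, 214.00).
ΣA = 12720.00 cm², ΣAx̄ = 1526400.00 cm³, ΣAȳ = 2038080.00 cm³.
x̄ = 1526400.00/12720.00 = 120.00 cm; ȳ = 2038080.00/12720.00 = 160.23 cm.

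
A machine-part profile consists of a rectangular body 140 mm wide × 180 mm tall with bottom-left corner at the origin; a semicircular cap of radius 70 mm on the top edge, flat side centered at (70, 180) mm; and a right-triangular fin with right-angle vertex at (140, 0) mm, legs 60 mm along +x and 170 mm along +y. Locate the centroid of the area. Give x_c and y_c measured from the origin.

Part | A | x̄ᵢ | ȳᵢ | A·x̄ᵢ | A·ȳᵢ
rectangular body | 25200.00 | 70.00 | 90.00 | 1764000.00 | 2268000.00
semicircular top | 7696.90 | 70.00 | 209.71 | 538783.14 | 1614109.03
triangular fin | 5100.00 | 160.00 | 56.67 | 816000.00 | 289000.00
Σ | 37996.90 |  |  | 3118783.14 | 4171109.03
x_c = 3118783.14 / 37996.90 = 82.08 mm
y_c = 4171109.03 / 37996.90 = 109.77 mm

x_c = 82.08 mm, y_c = 109.77 mm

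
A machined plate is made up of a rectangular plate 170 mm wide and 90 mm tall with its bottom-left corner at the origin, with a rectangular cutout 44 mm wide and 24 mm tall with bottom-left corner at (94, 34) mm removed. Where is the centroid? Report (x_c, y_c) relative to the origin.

x_c = 82.70 mm, y_c = 44.93 mm

plate: A = 170 × 90 = 15300.00, centroid at (85.00, 45.00).
hole: A = −(44 × 24) = -1056.00, centroid at (116.00, 46.00).
ΣA = 14244.00 mm²
ΣAx_c = (15300.00)(85.00) + (-1056.00)(116.00) = 1178004.00 mm³
ΣAy_c = (15300.00)(45.00) + (-1056.00)(46.00) = 639924.00 mm³
x_c = 1178004.00 / 14244.00 = 82.70 mm
y_c = 639924.00 / 14244.00 = 44.93 mm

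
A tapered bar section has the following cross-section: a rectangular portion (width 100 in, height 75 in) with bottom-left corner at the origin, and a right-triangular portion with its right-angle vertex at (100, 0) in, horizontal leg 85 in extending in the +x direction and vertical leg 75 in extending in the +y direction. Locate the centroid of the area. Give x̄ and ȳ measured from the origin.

x̄ = 73.36 in, ȳ = 33.77 in

rectangular portion: A = 100 × 75 = 7500.00, centroid at (50.00, 37.50).
triangular portion: A = ½·85·75 = 3187.50, centroid at (128.33, 25.00).
ΣA = 10687.50 in²
ΣAx̄ = (7500.00)(50.00) + (3187.50)(128.33) = 784062.50 in³
ΣAȳ = (7500.00)(37.50) + (3187.50)(25.00) = 360937.50 in³
x̄ = 784062.50 / 10687.50 = 73.36 in
ȳ = 360937.50 / 10687.50 = 33.77 in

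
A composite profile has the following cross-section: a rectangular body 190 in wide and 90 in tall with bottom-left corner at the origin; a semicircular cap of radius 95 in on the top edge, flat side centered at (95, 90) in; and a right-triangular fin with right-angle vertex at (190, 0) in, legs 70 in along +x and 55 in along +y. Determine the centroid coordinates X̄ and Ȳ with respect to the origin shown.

X̄ = 101.86 in, Ȳ = 79.88 in

Part | A | x̄ᵢ | ȳᵢ | A·x̄ᵢ | A·ȳᵢ
rectangular body | 17100.00 | 95.00 | 45.00 | 1624500.00 | 769500.00
semicircular top | 14176.44 | 95.00 | 130.32 | 1346761.50 | 1847462.65
triangular fin | 1925.00 | 213.33 | 18.33 | 410666.67 | 35291.67
Σ | 33201.44 |  |  | 3381928.17 | 2652254.32
X̄ = 3381928.17 / 33201.44 = 101.86 in
Ȳ = 2652254.32 / 33201.44 = 79.88 in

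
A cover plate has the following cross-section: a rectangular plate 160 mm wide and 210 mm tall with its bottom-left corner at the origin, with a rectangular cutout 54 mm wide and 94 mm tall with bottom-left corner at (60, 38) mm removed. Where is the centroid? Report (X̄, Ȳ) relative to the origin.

plate: A = 160 × 210 = 33600.00, centroid at (80.00, 105.00).
hole: A = −(54 × 94) = -5076.00, centroid at (87.00, 85.00).
ΣA = 28524.00 mm²
ΣAX̄ = (33600.00)(80.00) + (-5076.00)(87.00) = 2246388.00 mm³
ΣAȲ = (33600.00)(105.00) + (-5076.00)(85.00) = 3096540.00 mm³
X̄ = 2246388.00 / 28524.00 = 78.75 mm
Ȳ = 3096540.00 / 28524.00 = 108.56 mm

X̄ = 78.75 mm, Ȳ = 108.56 mm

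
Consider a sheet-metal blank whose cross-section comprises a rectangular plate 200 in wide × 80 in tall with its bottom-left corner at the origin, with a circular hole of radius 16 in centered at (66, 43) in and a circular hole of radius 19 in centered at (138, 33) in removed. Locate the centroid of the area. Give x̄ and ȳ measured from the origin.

Part | A | x̄ᵢ | ȳᵢ | A·x̄ᵢ | A·ȳᵢ
plate | 16000.00 | 100.00 | 40.00 | 1600000.00 | 640000.00
hole 1 | -804.25 | 66.00 | 43.00 | -53080.35 | -34582.65
hole 2 | -1134.11 | 138.00 | 33.00 | -156507.86 | -37425.79
Σ | 14061.64 |  |  | 1390411.79 | 567991.55
x̄ = 1390411.79 / 14061.64 = 98.88 in
ȳ = 567991.55 / 14061.64 = 40.39 in

x̄ = 98.88 in, ȳ = 40.39 in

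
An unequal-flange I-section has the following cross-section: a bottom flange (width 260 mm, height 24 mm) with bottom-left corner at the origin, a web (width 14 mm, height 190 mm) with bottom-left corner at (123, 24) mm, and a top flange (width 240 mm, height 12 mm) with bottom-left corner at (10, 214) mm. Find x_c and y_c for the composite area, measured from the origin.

bottom flange: A = 260 × 24 = 6240.00, centroid at (130.00, 12.00).
web: A = 14 × 190 = 2660.00, centroid at (130.00, 119.00).
top flange: A = 240 × 12 = 2880.00, centroid at (130.00, 220.00).
ΣA = 11780.00 mm², ΣAx_c = 1531400.00 mm³, ΣAy_c = 1025020.00 mm³.
x_c = 1531400.00/11780.00 = 130.00 mm; y_c = 1025020.00/11780.00 = 87.01 mm.

x_c = 130.00 mm, y_c = 87.01 mm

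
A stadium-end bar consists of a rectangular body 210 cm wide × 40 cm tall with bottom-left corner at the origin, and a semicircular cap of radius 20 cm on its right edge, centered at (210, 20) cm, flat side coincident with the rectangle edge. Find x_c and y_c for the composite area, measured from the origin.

x_c = 112.90 cm, y_c = 20.00 cm

rectangular body: A = 210 × 40 = 8400.00, centroid at (105.00, 20.00).
semicircular end: A = ½π·20² = 628.32, centroid at (218.49, 20.00).
ΣA = 9028.32 cm², ΣAx_c = 1019280.22 cm³, ΣAy_c = 180566.37 cm³.
x_c = 1019280.22/9028.32 = 112.90 cm; y_c = 180566.37/9028.32 = 20.00 cm.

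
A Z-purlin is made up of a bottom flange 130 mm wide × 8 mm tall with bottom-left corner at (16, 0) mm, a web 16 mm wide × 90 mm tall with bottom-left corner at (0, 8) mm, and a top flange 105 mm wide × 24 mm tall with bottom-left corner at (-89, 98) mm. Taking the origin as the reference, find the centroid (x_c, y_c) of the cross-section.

x_c = 0.76 mm, y_c = 71.54 mm

bottom flange: A = 130 × 8 = 1040.00, centroid at (81.00, 4.00).
web: A = 16 × 90 = 1440.00, centroid at (8.00, 53.00).
top flange: A = 105 × 24 = 2520.00, centroid at (-36.50, 110.00).
ΣA = 5000.00 mm², ΣAx_c = 3780.00 mm³, ΣAy_c = 357680.00 mm³.
x_c = 3780.00/5000.00 = 0.76 mm; y_c = 357680.00/5000.00 = 71.54 mm.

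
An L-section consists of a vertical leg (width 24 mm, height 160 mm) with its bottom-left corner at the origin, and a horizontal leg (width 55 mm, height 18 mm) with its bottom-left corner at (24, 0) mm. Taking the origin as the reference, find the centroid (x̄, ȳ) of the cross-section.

x̄ = 20.10 mm, ȳ = 65.45 mm

vertical leg: A = 24 × 160 = 3840.00, centroid at (12.00, 80.00).
horizontal leg: A = 55 × 18 = 990.00, centroid at (51.50, 9.00).
ΣA = 4830.00 mm², ΣAx̄ = 97065.00 mm³, ΣAȳ = 316110.00 mm³.
x̄ = 97065.00/4830.00 = 20.10 mm; ȳ = 316110.00/4830.00 = 65.45 mm.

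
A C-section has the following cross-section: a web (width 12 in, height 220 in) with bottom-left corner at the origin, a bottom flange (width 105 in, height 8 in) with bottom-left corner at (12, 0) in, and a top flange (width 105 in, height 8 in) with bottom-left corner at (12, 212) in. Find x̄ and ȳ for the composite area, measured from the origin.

Part | A | x̄ᵢ | ȳᵢ | A·x̄ᵢ | A·ȳᵢ
web | 2640.00 | 6.00 | 110.00 | 15840.00 | 290400.00
bottom flange | 840.00 | 64.50 | 4.00 | 54180.00 | 3360.00
top flange | 840.00 | 64.50 | 216.00 | 54180.00 | 181440.00
Σ | 4320.00 |  |  | 124200.00 | 475200.00
x̄ = 124200.00 / 4320.00 = 28.75 in
ȳ = 475200.00 / 4320.00 = 110.00 in

x̄ = 28.75 in, ȳ = 110.00 in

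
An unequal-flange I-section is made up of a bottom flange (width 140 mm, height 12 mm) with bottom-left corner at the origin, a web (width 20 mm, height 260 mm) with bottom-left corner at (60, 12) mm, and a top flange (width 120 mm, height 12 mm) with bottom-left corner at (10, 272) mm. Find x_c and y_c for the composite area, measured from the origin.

x_c = 70.00 mm, y_c = 138.08 mm

bottom flange: A = 140 × 12 = 1680.00, centroid at (70.00, 6.00).
web: A = 20 × 260 = 5200.00, centroid at (70.00, 142.00).
top flange: A = 120 × 12 = 1440.00, centroid at (70.00, 278.00).
ΣA = 8320.00 mm², ΣAx_c = 582400.00 mm³, ΣAy_c = 1148800.00 mm³.
x_c = 582400.00/8320.00 = 70.00 mm; y_c = 1148800.00/8320.00 = 138.08 mm.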